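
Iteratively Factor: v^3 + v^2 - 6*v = (v + 3)*(v^2 - 2*v) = v*(v + 3)*(v - 2)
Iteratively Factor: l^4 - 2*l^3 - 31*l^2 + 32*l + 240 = (l - 5)*(l^3 + 3*l^2 - 16*l - 48) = (l - 5)*(l + 3)*(l^2 - 16) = (l - 5)*(l + 3)*(l + 4)*(l - 4)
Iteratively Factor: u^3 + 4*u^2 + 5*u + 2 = (u + 1)*(u^2 + 3*u + 2) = (u + 1)*(u + 2)*(u + 1)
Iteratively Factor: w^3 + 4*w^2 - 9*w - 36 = (w + 4)*(w^2 - 9) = (w + 3)*(w + 4)*(w - 3)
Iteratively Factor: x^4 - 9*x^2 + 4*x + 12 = (x + 3)*(x^3 - 3*x^2 + 4) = (x - 2)*(x + 3)*(x^2 - x - 2) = (x - 2)*(x + 1)*(x + 3)*(x - 2)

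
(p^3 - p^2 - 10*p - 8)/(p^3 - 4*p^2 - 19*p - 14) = (p - 4)/(p - 7)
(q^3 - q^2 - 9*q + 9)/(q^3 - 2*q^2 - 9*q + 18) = (q - 1)/(q - 2)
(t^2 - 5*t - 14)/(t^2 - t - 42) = (t + 2)/(t + 6)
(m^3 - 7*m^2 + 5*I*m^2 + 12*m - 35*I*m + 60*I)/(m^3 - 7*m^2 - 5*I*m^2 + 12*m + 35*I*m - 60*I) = (m + 5*I)/(m - 5*I)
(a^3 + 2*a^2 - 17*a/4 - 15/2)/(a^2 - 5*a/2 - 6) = (a^2 + a/2 - 5)/(a - 4)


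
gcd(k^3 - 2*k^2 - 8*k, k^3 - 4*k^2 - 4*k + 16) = k^2 - 2*k - 8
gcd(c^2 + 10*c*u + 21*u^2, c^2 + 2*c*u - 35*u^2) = c + 7*u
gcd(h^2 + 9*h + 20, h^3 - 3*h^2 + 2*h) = 1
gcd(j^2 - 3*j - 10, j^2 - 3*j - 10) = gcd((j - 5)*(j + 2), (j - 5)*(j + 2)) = j^2 - 3*j - 10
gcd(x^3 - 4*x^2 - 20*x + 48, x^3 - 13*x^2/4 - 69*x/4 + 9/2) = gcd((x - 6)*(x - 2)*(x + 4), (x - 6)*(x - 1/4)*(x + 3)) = x - 6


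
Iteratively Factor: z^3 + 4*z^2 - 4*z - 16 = (z - 2)*(z^2 + 6*z + 8) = (z - 2)*(z + 2)*(z + 4)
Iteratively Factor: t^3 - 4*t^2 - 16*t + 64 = (t + 4)*(t^2 - 8*t + 16) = (t - 4)*(t + 4)*(t - 4)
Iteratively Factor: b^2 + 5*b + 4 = (b + 1)*(b + 4)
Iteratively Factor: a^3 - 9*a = (a + 3)*(a^2 - 3*a) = a*(a + 3)*(a - 3)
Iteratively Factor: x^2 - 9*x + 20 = (x - 4)*(x - 5)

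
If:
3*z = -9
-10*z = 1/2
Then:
No Solution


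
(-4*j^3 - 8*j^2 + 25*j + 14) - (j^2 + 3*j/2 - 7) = -4*j^3 - 9*j^2 + 47*j/2 + 21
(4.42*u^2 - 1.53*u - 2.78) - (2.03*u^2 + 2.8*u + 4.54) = 2.39*u^2 - 4.33*u - 7.32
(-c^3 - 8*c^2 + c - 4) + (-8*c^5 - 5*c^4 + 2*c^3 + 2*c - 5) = -8*c^5 - 5*c^4 + c^3 - 8*c^2 + 3*c - 9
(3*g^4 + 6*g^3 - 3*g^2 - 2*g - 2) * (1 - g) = -3*g^5 - 3*g^4 + 9*g^3 - g^2 - 2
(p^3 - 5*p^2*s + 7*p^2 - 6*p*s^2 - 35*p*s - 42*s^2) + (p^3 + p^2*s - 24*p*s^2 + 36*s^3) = 2*p^3 - 4*p^2*s + 7*p^2 - 30*p*s^2 - 35*p*s + 36*s^3 - 42*s^2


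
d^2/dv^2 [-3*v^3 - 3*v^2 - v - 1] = -18*v - 6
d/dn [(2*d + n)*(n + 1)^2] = (n + 1)*(4*d + 3*n + 1)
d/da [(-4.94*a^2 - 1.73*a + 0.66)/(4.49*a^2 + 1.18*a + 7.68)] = (1.9385*a^2 - 81.8052*a - 14.0652)/(20.1601*a^4 + 10.5964*a^3 + 70.3588*a^2 + 18.1248*a + 58.9824)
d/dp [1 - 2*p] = -2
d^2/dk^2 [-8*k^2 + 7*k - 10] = -16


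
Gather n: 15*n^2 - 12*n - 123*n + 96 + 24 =15*n^2 - 135*n + 120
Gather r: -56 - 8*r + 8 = -8*r - 48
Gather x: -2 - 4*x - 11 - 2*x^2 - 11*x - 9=-2*x^2 - 15*x - 22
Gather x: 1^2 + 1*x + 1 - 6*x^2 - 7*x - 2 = -6*x^2 - 6*x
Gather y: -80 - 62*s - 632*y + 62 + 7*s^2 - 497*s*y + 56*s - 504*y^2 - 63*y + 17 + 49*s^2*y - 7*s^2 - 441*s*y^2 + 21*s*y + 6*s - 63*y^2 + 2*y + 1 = y^2*(-441*s - 567) + y*(49*s^2 - 476*s - 693)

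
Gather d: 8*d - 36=8*d - 36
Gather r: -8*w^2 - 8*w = -8*w^2 - 8*w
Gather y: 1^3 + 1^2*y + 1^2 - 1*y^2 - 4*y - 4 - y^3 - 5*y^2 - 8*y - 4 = -y^3 - 6*y^2 - 11*y - 6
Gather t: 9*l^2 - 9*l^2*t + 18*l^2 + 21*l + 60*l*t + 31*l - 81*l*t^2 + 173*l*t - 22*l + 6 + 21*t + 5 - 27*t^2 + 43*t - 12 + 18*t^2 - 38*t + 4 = 27*l^2 + 30*l + t^2*(-81*l - 9) + t*(-9*l^2 + 233*l + 26) + 3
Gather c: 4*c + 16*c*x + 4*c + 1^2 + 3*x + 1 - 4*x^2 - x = c*(16*x + 8) - 4*x^2 + 2*x + 2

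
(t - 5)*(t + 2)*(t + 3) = t^3 - 19*t - 30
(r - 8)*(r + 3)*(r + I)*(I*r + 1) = I*r^4 - 5*I*r^3 - 23*I*r^2 - 5*I*r - 24*I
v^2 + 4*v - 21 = (v - 3)*(v + 7)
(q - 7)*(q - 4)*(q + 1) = q^3 - 10*q^2 + 17*q + 28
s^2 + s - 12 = (s - 3)*(s + 4)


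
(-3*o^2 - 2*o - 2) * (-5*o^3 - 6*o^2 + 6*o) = 15*o^5 + 28*o^4 + 4*o^3 - 12*o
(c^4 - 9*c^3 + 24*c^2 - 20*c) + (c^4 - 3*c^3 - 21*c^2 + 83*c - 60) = 2*c^4 - 12*c^3 + 3*c^2 + 63*c - 60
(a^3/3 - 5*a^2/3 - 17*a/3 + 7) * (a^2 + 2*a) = a^5/3 - a^4 - 9*a^3 - 13*a^2/3 + 14*a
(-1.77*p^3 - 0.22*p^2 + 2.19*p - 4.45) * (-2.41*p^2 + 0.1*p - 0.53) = 4.2657*p^5 + 0.3532*p^4 - 4.3618*p^3 + 11.0601*p^2 - 1.6057*p + 2.3585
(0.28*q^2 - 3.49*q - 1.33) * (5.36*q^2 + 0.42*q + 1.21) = 1.5008*q^4 - 18.5888*q^3 - 8.2558*q^2 - 4.7815*q - 1.6093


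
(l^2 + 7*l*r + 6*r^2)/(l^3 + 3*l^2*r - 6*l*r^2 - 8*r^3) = (-l - 6*r)/(-l^2 - 2*l*r + 8*r^2)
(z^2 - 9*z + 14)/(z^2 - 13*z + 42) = (z - 2)/(z - 6)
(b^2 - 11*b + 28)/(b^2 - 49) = (b - 4)/(b + 7)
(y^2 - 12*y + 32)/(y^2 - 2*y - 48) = (y - 4)/(y + 6)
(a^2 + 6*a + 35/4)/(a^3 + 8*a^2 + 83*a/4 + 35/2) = 1/(a + 2)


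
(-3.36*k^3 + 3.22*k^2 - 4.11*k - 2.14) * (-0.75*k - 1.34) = 2.52*k^4 + 2.0874*k^3 - 1.2323*k^2 + 7.1124*k + 2.8676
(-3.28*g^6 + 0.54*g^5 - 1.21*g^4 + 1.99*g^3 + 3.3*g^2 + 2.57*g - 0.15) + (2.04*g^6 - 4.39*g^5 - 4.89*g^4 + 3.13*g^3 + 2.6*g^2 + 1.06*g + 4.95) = -1.24*g^6 - 3.85*g^5 - 6.1*g^4 + 5.12*g^3 + 5.9*g^2 + 3.63*g + 4.8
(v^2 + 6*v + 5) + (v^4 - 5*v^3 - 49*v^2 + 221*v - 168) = v^4 - 5*v^3 - 48*v^2 + 227*v - 163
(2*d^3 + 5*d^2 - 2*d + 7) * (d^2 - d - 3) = 2*d^5 + 3*d^4 - 13*d^3 - 6*d^2 - d - 21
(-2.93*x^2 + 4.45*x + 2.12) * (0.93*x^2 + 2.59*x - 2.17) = -2.7249*x^4 - 3.4502*x^3 + 19.8552*x^2 - 4.1657*x - 4.6004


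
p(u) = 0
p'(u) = 0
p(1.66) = 0.00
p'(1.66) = 0.00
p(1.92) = 0.00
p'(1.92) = 0.00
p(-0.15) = 0.00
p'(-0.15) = 0.00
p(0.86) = 0.00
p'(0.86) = 0.00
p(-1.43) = 0.00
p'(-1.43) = 0.00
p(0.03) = 0.00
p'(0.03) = 0.00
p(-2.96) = 0.00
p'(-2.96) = 0.00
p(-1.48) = 0.00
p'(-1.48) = 0.00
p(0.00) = 0.00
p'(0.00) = 0.00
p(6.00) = 0.00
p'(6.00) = 0.00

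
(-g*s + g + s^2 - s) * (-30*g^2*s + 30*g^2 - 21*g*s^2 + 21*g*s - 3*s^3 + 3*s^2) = 30*g^3*s^2 - 60*g^3*s + 30*g^3 - 9*g^2*s^3 + 18*g^2*s^2 - 9*g^2*s - 18*g*s^4 + 36*g*s^3 - 18*g*s^2 - 3*s^5 + 6*s^4 - 3*s^3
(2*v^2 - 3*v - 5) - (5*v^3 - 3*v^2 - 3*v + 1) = -5*v^3 + 5*v^2 - 6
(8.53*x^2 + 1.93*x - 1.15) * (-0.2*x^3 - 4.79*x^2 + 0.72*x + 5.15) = -1.706*x^5 - 41.2447*x^4 - 2.8731*x^3 + 50.8276*x^2 + 9.1115*x - 5.9225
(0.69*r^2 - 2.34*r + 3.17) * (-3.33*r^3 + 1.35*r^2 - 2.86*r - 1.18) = -2.2977*r^5 + 8.7237*r^4 - 15.6885*r^3 + 10.1577*r^2 - 6.305*r - 3.7406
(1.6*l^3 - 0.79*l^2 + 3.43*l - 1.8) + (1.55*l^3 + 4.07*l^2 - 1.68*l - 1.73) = 3.15*l^3 + 3.28*l^2 + 1.75*l - 3.53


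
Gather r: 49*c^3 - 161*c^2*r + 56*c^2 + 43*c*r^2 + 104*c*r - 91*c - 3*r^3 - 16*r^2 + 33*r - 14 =49*c^3 + 56*c^2 - 91*c - 3*r^3 + r^2*(43*c - 16) + r*(-161*c^2 + 104*c + 33) - 14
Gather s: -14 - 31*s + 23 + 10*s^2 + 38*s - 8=10*s^2 + 7*s + 1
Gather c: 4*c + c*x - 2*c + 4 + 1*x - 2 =c*(x + 2) + x + 2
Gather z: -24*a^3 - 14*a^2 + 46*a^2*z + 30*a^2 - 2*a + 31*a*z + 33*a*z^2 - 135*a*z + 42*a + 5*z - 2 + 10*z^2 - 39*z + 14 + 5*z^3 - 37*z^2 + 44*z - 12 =-24*a^3 + 16*a^2 + 40*a + 5*z^3 + z^2*(33*a - 27) + z*(46*a^2 - 104*a + 10)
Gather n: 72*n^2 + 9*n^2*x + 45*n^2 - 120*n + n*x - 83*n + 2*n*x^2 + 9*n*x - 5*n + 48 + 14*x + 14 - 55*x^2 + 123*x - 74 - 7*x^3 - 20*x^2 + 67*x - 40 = n^2*(9*x + 117) + n*(2*x^2 + 10*x - 208) - 7*x^3 - 75*x^2 + 204*x - 52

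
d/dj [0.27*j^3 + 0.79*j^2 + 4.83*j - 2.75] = 0.81*j^2 + 1.58*j + 4.83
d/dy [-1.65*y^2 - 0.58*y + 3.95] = -3.3*y - 0.58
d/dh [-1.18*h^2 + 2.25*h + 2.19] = 2.25 - 2.36*h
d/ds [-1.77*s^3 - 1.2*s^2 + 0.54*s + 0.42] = -5.31*s^2 - 2.4*s + 0.54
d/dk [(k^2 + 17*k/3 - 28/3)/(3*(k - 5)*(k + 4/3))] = 4*(-7*k^2 + 4*k - 54)/(9*k^4 - 66*k^3 + k^2 + 440*k + 400)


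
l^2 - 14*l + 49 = (l - 7)^2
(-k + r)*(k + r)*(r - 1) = -k^2*r + k^2 + r^3 - r^2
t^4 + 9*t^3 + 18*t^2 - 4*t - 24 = (t - 1)*(t + 2)^2*(t + 6)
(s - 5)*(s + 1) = s^2 - 4*s - 5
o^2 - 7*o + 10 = (o - 5)*(o - 2)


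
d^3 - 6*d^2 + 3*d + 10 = (d - 5)*(d - 2)*(d + 1)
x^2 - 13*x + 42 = (x - 7)*(x - 6)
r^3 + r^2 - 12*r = r*(r - 3)*(r + 4)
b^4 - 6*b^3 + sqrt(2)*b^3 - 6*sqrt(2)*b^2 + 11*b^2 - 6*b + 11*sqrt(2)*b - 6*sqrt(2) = (b - 3)*(b - 2)*(b - 1)*(b + sqrt(2))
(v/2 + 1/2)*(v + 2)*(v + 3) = v^3/2 + 3*v^2 + 11*v/2 + 3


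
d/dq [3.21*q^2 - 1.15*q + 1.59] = 6.42*q - 1.15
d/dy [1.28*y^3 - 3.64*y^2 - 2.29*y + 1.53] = 3.84*y^2 - 7.28*y - 2.29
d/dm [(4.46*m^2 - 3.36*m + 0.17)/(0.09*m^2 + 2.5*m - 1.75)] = (11.4524*m^2 - 15.6406*m + 5.455)/(0.0081*m^4 + 0.45*m^3 + 5.935*m^2 - 8.75*m + 3.0625)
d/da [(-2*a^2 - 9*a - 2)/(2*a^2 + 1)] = (18*a^2 + 4*a - 9)/(4*a^4 + 4*a^2 + 1)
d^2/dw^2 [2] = 0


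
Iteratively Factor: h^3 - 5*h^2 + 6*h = (h - 3)*(h^2 - 2*h) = h*(h - 3)*(h - 2)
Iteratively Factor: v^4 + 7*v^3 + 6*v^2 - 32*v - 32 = (v - 2)*(v^3 + 9*v^2 + 24*v + 16) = (v - 2)*(v + 4)*(v^2 + 5*v + 4) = (v - 2)*(v + 1)*(v + 4)*(v + 4)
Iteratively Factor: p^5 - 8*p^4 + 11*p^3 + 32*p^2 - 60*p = (p - 5)*(p^4 - 3*p^3 - 4*p^2 + 12*p) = (p - 5)*(p - 2)*(p^3 - p^2 - 6*p) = (p - 5)*(p - 3)*(p - 2)*(p^2 + 2*p) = p*(p - 5)*(p - 3)*(p - 2)*(p + 2)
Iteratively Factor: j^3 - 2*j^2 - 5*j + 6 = (j - 3)*(j^2 + j - 2) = (j - 3)*(j + 2)*(j - 1)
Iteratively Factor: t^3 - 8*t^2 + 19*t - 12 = (t - 3)*(t^2 - 5*t + 4) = (t - 4)*(t - 3)*(t - 1)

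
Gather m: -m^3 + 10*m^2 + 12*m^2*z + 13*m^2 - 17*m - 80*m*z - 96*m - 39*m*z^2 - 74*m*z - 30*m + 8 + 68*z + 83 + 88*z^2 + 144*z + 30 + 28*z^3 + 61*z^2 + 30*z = -m^3 + m^2*(12*z + 23) + m*(-39*z^2 - 154*z - 143) + 28*z^3 + 149*z^2 + 242*z + 121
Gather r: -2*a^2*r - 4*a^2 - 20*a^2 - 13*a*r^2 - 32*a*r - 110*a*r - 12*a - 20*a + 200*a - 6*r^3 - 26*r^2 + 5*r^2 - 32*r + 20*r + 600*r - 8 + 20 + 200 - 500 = -24*a^2 + 168*a - 6*r^3 + r^2*(-13*a - 21) + r*(-2*a^2 - 142*a + 588) - 288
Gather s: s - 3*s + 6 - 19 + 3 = -2*s - 10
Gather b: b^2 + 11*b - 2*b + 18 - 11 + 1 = b^2 + 9*b + 8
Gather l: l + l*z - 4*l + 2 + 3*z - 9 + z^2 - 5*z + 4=l*(z - 3) + z^2 - 2*z - 3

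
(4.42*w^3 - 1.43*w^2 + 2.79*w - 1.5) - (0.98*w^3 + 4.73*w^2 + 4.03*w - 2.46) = 3.44*w^3 - 6.16*w^2 - 1.24*w + 0.96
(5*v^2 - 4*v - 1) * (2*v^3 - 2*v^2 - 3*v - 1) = 10*v^5 - 18*v^4 - 9*v^3 + 9*v^2 + 7*v + 1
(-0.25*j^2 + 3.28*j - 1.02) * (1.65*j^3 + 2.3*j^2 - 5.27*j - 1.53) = -0.4125*j^5 + 4.837*j^4 + 7.1785*j^3 - 19.2491*j^2 + 0.357*j + 1.5606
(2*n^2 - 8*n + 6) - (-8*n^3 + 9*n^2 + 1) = 8*n^3 - 7*n^2 - 8*n + 5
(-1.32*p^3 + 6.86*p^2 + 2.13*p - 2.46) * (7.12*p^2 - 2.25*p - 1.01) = -9.3984*p^5 + 51.8132*p^4 + 1.0638*p^3 - 29.2363*p^2 + 3.3837*p + 2.4846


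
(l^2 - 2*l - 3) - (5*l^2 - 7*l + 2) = -4*l^2 + 5*l - 5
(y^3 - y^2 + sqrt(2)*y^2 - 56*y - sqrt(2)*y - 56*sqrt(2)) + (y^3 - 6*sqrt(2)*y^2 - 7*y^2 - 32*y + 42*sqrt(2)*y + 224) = 2*y^3 - 8*y^2 - 5*sqrt(2)*y^2 - 88*y + 41*sqrt(2)*y - 56*sqrt(2) + 224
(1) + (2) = 3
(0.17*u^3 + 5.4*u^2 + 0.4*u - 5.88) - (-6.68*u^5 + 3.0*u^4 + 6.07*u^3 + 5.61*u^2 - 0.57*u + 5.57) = 6.68*u^5 - 3.0*u^4 - 5.9*u^3 - 0.21*u^2 + 0.97*u - 11.45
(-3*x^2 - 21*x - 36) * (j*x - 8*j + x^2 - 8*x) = -3*j*x^3 + 3*j*x^2 + 132*j*x + 288*j - 3*x^4 + 3*x^3 + 132*x^2 + 288*x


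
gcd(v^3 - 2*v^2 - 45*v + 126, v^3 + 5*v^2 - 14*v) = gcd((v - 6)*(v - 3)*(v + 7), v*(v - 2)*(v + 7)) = v + 7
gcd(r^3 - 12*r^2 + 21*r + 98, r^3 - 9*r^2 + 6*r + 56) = r^2 - 5*r - 14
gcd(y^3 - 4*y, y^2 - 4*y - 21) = 1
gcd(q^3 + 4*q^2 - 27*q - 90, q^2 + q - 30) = q^2 + q - 30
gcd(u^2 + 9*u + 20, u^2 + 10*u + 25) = u + 5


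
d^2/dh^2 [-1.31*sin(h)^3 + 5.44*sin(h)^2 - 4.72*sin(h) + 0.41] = 5.7025*sin(h) - 2.9475*sin(3*h) + 10.88*cos(2*h)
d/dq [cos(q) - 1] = -sin(q)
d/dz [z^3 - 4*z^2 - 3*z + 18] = 3*z^2 - 8*z - 3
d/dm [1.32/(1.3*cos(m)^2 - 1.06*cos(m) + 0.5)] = (3.432*cos(m) - 1.3992)*sin(m)/(1.3*cos(m)^2 - 1.06*cos(m) + 0.5)^2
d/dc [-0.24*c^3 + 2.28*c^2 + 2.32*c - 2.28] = -0.72*c^2 + 4.56*c + 2.32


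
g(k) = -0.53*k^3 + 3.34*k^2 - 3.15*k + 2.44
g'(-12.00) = -312.27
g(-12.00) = 1437.04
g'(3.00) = 2.58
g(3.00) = 8.74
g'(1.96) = 3.83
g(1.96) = 5.11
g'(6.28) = -23.91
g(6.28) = -16.88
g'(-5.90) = -97.91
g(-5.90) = 246.14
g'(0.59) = 0.24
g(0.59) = 1.64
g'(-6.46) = -112.66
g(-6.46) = 305.05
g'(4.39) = -4.47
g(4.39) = 8.14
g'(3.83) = -0.89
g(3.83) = 9.59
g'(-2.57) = -30.82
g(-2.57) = 41.59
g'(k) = -1.59*k^2 + 6.68*k - 3.15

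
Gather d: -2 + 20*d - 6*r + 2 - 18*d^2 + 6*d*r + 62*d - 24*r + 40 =-18*d^2 + d*(6*r + 82) - 30*r + 40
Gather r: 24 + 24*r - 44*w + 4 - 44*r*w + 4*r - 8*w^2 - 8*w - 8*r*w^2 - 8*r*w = r*(-8*w^2 - 52*w + 28) - 8*w^2 - 52*w + 28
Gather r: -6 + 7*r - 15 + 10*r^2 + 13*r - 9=10*r^2 + 20*r - 30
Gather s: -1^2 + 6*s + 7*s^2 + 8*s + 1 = 7*s^2 + 14*s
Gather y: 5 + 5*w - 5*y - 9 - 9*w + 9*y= -4*w + 4*y - 4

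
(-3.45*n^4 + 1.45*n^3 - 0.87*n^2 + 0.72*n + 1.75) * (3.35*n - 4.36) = -11.5575*n^5 + 19.8995*n^4 - 9.2365*n^3 + 6.2052*n^2 + 2.7233*n - 7.63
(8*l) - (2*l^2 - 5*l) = -2*l^2 + 13*l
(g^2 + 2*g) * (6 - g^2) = -g^4 - 2*g^3 + 6*g^2 + 12*g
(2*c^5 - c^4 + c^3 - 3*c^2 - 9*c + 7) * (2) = 4*c^5 - 2*c^4 + 2*c^3 - 6*c^2 - 18*c + 14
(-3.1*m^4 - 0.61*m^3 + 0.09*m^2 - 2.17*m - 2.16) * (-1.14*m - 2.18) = 3.534*m^5 + 7.4534*m^4 + 1.2272*m^3 + 2.2776*m^2 + 7.193*m + 4.7088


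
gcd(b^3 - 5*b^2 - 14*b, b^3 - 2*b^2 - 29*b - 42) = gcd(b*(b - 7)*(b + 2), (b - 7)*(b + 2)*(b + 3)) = b^2 - 5*b - 14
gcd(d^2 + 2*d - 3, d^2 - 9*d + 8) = d - 1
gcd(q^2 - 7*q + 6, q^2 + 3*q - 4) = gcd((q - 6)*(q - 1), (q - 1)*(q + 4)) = q - 1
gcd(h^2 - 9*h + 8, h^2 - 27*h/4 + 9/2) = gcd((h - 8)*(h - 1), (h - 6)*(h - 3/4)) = 1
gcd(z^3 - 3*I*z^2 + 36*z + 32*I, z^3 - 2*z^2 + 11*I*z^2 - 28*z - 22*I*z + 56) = z + 4*I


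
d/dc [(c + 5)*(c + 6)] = 2*c + 11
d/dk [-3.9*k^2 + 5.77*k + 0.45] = 5.77 - 7.8*k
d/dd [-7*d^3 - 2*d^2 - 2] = d*(-21*d - 4)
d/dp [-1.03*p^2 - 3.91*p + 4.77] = -2.06*p - 3.91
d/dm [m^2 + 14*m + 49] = 2*m + 14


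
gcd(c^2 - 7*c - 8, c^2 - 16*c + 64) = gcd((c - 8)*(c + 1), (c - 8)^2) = c - 8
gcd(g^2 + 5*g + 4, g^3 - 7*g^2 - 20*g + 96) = g + 4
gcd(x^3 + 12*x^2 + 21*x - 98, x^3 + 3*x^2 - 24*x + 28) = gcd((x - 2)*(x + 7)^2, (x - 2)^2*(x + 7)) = x^2 + 5*x - 14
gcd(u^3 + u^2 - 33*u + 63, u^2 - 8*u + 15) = u - 3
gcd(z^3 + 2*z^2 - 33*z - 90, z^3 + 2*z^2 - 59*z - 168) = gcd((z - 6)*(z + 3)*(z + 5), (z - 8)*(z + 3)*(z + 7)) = z + 3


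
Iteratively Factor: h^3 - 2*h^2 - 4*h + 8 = (h - 2)*(h^2 - 4) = (h - 2)*(h + 2)*(h - 2)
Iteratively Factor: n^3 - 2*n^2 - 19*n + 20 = (n - 1)*(n^2 - n - 20) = (n - 1)*(n + 4)*(n - 5)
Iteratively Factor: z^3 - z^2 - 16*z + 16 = (z + 4)*(z^2 - 5*z + 4) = (z - 4)*(z + 4)*(z - 1)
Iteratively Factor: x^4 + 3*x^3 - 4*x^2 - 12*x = (x - 2)*(x^3 + 5*x^2 + 6*x) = (x - 2)*(x + 2)*(x^2 + 3*x) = x*(x - 2)*(x + 2)*(x + 3)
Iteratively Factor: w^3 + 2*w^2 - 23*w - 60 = (w + 4)*(w^2 - 2*w - 15) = (w + 3)*(w + 4)*(w - 5)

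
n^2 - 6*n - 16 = (n - 8)*(n + 2)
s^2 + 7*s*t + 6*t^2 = (s + t)*(s + 6*t)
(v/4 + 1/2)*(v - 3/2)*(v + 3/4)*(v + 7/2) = v^4/4 + 19*v^3/16 + 7*v^2/16 - 183*v/64 - 63/32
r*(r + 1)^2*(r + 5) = r^4 + 7*r^3 + 11*r^2 + 5*r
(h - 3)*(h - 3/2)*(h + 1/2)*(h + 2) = h^4 - 2*h^3 - 23*h^2/4 + 27*h/4 + 9/2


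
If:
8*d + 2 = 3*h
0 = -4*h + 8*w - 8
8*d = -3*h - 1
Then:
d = -3/16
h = 1/6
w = 13/12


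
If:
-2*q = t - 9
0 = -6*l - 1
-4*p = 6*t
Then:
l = -1/6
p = -3*t/2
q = 9/2 - t/2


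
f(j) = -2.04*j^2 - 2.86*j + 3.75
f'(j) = -4.08*j - 2.86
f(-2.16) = 0.41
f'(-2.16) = 5.95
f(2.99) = -23.04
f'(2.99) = -15.06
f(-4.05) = -18.13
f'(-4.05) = 13.66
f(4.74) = -55.64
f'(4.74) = -22.20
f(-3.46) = -10.78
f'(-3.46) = 11.26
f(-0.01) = 3.78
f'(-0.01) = -2.82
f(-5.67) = -45.62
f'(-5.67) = 20.27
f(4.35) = -47.29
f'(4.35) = -20.61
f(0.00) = 3.75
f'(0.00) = -2.86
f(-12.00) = -255.69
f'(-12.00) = 46.10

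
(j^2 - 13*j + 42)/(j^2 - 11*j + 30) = (j - 7)/(j - 5)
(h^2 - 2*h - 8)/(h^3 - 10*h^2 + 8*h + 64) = 1/(h - 8)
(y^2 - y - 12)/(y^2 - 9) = (y - 4)/(y - 3)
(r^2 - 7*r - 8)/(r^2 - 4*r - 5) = (r - 8)/(r - 5)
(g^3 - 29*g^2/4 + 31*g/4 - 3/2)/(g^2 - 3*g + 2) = (4*g^2 - 25*g + 6)/(4*(g - 2))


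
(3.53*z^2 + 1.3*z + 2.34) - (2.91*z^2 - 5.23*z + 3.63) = 0.62*z^2 + 6.53*z - 1.29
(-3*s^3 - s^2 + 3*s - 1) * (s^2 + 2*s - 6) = -3*s^5 - 7*s^4 + 19*s^3 + 11*s^2 - 20*s + 6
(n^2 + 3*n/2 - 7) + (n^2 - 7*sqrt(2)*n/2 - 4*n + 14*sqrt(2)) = 2*n^2 - 7*sqrt(2)*n/2 - 5*n/2 - 7 + 14*sqrt(2)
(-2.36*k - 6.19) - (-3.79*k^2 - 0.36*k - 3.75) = 3.79*k^2 - 2.0*k - 2.44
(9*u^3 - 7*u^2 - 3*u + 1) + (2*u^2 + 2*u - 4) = 9*u^3 - 5*u^2 - u - 3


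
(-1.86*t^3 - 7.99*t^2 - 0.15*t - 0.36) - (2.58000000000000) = -1.86*t^3 - 7.99*t^2 - 0.15*t - 2.94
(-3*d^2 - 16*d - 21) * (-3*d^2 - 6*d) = 9*d^4 + 66*d^3 + 159*d^2 + 126*d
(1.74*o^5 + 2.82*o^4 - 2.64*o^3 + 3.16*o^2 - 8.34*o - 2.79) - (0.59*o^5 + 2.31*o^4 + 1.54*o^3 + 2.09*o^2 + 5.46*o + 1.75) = 1.15*o^5 + 0.51*o^4 - 4.18*o^3 + 1.07*o^2 - 13.8*o - 4.54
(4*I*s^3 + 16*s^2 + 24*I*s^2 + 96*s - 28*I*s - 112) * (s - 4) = 4*I*s^4 + 16*s^3 + 8*I*s^3 + 32*s^2 - 124*I*s^2 - 496*s + 112*I*s + 448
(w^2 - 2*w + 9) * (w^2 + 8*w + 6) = w^4 + 6*w^3 - w^2 + 60*w + 54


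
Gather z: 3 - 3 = 0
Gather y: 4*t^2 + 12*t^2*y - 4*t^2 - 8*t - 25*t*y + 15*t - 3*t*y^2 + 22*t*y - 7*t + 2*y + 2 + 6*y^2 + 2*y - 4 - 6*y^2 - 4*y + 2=-3*t*y^2 + y*(12*t^2 - 3*t)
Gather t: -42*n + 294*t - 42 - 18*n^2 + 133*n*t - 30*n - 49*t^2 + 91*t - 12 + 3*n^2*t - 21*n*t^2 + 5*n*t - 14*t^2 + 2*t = -18*n^2 - 72*n + t^2*(-21*n - 63) + t*(3*n^2 + 138*n + 387) - 54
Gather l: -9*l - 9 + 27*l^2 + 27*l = 27*l^2 + 18*l - 9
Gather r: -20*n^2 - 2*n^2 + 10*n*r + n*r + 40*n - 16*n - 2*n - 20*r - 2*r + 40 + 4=-22*n^2 + 22*n + r*(11*n - 22) + 44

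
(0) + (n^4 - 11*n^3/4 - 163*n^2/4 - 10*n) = n^4 - 11*n^3/4 - 163*n^2/4 - 10*n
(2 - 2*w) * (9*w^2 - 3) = -18*w^3 + 18*w^2 + 6*w - 6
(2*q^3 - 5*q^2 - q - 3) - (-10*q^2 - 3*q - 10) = 2*q^3 + 5*q^2 + 2*q + 7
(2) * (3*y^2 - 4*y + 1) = 6*y^2 - 8*y + 2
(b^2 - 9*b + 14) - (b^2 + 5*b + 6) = 8 - 14*b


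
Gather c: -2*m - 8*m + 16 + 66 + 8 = 90 - 10*m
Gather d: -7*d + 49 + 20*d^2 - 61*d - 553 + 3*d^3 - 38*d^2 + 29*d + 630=3*d^3 - 18*d^2 - 39*d + 126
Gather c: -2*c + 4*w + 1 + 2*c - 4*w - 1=0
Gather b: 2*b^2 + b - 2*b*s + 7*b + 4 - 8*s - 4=2*b^2 + b*(8 - 2*s) - 8*s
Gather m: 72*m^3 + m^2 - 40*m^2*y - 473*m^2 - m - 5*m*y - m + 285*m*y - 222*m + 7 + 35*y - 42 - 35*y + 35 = 72*m^3 + m^2*(-40*y - 472) + m*(280*y - 224)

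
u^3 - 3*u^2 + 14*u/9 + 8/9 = (u - 2)*(u - 4/3)*(u + 1/3)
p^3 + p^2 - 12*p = p*(p - 3)*(p + 4)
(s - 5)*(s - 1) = s^2 - 6*s + 5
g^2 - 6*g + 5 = (g - 5)*(g - 1)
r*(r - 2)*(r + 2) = r^3 - 4*r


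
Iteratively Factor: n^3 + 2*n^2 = (n)*(n^2 + 2*n) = n*(n + 2)*(n)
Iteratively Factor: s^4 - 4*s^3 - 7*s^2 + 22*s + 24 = (s - 3)*(s^3 - s^2 - 10*s - 8) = (s - 4)*(s - 3)*(s^2 + 3*s + 2) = (s - 4)*(s - 3)*(s + 2)*(s + 1)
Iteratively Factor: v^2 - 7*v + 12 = (v - 3)*(v - 4)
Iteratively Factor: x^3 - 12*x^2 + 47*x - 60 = (x - 3)*(x^2 - 9*x + 20) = (x - 5)*(x - 3)*(x - 4)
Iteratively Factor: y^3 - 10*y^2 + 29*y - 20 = (y - 5)*(y^2 - 5*y + 4) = (y - 5)*(y - 1)*(y - 4)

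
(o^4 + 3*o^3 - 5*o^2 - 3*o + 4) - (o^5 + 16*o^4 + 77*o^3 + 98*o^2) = -o^5 - 15*o^4 - 74*o^3 - 103*o^2 - 3*o + 4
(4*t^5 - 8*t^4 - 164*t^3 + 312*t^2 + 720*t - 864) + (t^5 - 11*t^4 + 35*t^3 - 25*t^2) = 5*t^5 - 19*t^4 - 129*t^3 + 287*t^2 + 720*t - 864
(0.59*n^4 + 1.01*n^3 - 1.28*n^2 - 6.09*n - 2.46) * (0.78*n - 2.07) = 0.4602*n^5 - 0.4335*n^4 - 3.0891*n^3 - 2.1006*n^2 + 10.6875*n + 5.0922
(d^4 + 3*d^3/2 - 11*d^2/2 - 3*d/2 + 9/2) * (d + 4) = d^5 + 11*d^4/2 + d^3/2 - 47*d^2/2 - 3*d/2 + 18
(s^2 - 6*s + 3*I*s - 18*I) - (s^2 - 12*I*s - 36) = -6*s + 15*I*s + 36 - 18*I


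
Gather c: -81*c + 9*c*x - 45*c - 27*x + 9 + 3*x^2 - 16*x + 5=c*(9*x - 126) + 3*x^2 - 43*x + 14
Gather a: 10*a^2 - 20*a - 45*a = 10*a^2 - 65*a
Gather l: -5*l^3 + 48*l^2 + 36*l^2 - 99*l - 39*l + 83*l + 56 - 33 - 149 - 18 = -5*l^3 + 84*l^2 - 55*l - 144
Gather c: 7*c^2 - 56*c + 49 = 7*c^2 - 56*c + 49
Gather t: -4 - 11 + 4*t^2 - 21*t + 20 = 4*t^2 - 21*t + 5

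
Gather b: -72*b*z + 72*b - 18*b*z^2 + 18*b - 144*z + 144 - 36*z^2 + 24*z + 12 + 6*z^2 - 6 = b*(-18*z^2 - 72*z + 90) - 30*z^2 - 120*z + 150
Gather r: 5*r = 5*r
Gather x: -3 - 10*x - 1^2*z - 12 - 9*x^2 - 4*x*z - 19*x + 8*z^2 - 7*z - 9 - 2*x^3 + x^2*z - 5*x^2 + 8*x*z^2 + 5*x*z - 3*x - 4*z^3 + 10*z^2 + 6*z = -2*x^3 + x^2*(z - 14) + x*(8*z^2 + z - 32) - 4*z^3 + 18*z^2 - 2*z - 24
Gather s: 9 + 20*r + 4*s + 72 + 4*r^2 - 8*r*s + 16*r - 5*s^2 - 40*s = 4*r^2 + 36*r - 5*s^2 + s*(-8*r - 36) + 81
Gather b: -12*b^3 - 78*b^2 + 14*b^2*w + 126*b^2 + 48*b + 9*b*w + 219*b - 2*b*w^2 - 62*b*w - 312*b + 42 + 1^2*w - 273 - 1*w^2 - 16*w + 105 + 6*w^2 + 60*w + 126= -12*b^3 + b^2*(14*w + 48) + b*(-2*w^2 - 53*w - 45) + 5*w^2 + 45*w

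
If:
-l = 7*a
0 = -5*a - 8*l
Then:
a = 0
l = 0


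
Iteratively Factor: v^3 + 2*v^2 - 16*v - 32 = (v + 2)*(v^2 - 16) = (v - 4)*(v + 2)*(v + 4)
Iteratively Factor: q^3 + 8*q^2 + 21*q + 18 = (q + 3)*(q^2 + 5*q + 6) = (q + 2)*(q + 3)*(q + 3)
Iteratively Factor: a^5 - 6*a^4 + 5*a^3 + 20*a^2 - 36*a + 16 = (a - 4)*(a^4 - 2*a^3 - 3*a^2 + 8*a - 4) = (a - 4)*(a - 2)*(a^3 - 3*a + 2) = (a - 4)*(a - 2)*(a - 1)*(a^2 + a - 2) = (a - 4)*(a - 2)*(a - 1)*(a + 2)*(a - 1)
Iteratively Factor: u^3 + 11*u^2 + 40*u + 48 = (u + 4)*(u^2 + 7*u + 12) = (u + 3)*(u + 4)*(u + 4)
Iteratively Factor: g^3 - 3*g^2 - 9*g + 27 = (g - 3)*(g^2 - 9) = (g - 3)*(g + 3)*(g - 3)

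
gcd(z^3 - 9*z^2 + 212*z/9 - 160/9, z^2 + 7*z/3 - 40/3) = z - 8/3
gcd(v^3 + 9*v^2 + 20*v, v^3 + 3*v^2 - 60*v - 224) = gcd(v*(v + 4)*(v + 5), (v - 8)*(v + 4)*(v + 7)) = v + 4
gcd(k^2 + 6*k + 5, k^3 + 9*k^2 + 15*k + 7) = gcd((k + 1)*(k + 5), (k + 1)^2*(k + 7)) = k + 1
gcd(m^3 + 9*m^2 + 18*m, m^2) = m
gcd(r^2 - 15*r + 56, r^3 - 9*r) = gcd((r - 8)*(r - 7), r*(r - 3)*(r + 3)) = 1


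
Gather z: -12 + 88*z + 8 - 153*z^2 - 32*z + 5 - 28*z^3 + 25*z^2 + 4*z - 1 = -28*z^3 - 128*z^2 + 60*z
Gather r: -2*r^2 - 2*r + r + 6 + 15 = -2*r^2 - r + 21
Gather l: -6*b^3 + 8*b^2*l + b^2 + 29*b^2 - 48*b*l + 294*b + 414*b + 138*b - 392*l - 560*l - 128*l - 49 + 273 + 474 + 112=-6*b^3 + 30*b^2 + 846*b + l*(8*b^2 - 48*b - 1080) + 810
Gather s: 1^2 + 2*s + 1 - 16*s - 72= -14*s - 70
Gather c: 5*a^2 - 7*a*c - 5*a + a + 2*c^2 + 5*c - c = 5*a^2 - 4*a + 2*c^2 + c*(4 - 7*a)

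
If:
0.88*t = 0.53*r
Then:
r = 1.66037735849057*t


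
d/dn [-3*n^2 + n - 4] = 1 - 6*n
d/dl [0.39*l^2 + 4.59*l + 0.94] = 0.78*l + 4.59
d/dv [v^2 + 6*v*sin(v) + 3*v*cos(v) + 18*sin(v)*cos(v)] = -3*v*sin(v) + 6*v*cos(v) + 2*v + 6*sin(v) + 3*cos(v) + 18*cos(2*v)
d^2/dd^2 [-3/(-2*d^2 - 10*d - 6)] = 3*(-d^2 - 5*d + (2*d + 5)^2 - 3)/(d^2 + 5*d + 3)^3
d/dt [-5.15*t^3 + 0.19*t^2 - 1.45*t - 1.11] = -15.45*t^2 + 0.38*t - 1.45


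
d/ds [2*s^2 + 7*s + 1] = 4*s + 7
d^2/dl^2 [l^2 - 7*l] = 2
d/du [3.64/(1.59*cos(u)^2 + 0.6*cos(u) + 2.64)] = (11.5752*cos(u) + 2.184)*sin(u)/(1.59*cos(u)^2 + 0.6*cos(u) + 2.64)^2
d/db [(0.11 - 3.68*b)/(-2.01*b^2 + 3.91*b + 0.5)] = (-7.3968*b^2 + 0.4422*b - 2.2701)/(4.0401*b^4 - 15.7182*b^3 + 13.2781*b^2 + 3.91*b + 0.25)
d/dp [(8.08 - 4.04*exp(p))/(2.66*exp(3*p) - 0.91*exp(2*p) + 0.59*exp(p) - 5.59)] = (21.4928*exp(3*p) - 68.1548*exp(2*p) + 14.7056*exp(p) + 17.8164)*exp(p)/(7.0756*exp(6*p) - 4.8412*exp(5*p) + 3.9669*exp(4*p) - 30.8126*exp(3*p) + 10.5219*exp(2*p) - 6.5962*exp(p) + 31.2481)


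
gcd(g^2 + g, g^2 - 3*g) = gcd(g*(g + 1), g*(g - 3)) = g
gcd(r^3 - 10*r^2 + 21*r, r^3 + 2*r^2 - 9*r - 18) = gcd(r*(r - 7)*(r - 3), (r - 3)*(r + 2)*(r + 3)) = r - 3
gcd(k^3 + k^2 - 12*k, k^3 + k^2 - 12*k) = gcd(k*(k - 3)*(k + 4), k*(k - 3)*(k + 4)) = k^3 + k^2 - 12*k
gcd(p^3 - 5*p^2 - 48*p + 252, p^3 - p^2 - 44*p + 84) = p^2 + p - 42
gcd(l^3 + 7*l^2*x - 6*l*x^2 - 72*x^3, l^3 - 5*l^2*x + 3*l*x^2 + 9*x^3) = -l + 3*x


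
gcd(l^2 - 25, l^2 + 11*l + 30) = l + 5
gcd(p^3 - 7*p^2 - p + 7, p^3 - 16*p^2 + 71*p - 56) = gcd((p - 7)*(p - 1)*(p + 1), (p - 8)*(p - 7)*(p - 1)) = p^2 - 8*p + 7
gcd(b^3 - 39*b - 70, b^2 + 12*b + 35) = b + 5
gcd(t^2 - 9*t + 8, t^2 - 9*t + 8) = t^2 - 9*t + 8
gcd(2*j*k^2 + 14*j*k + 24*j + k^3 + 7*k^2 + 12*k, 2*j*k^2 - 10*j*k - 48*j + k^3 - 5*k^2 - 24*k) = 2*j*k + 6*j + k^2 + 3*k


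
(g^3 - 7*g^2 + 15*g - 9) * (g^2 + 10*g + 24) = g^5 + 3*g^4 - 31*g^3 - 27*g^2 + 270*g - 216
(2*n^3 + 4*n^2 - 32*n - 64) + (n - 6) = 2*n^3 + 4*n^2 - 31*n - 70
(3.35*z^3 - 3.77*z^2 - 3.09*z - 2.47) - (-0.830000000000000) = 3.35*z^3 - 3.77*z^2 - 3.09*z - 1.64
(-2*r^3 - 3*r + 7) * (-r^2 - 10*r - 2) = 2*r^5 + 20*r^4 + 7*r^3 + 23*r^2 - 64*r - 14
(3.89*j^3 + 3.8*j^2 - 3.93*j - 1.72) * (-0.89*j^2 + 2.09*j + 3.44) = -3.4621*j^5 + 4.7481*j^4 + 24.8213*j^3 + 6.3891*j^2 - 17.114*j - 5.9168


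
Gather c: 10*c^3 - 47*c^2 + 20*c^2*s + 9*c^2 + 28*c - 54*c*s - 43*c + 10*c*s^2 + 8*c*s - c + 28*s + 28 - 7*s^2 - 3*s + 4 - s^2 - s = 10*c^3 + c^2*(20*s - 38) + c*(10*s^2 - 46*s - 16) - 8*s^2 + 24*s + 32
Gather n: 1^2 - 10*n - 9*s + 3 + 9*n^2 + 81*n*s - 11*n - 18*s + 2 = 9*n^2 + n*(81*s - 21) - 27*s + 6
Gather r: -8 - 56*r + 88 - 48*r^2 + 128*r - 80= -48*r^2 + 72*r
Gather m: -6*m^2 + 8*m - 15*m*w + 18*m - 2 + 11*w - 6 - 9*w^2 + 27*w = -6*m^2 + m*(26 - 15*w) - 9*w^2 + 38*w - 8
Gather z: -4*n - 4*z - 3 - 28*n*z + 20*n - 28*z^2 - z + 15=16*n - 28*z^2 + z*(-28*n - 5) + 12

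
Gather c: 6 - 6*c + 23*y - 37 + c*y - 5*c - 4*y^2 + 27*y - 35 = c*(y - 11) - 4*y^2 + 50*y - 66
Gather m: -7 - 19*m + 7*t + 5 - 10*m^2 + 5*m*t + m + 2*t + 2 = -10*m^2 + m*(5*t - 18) + 9*t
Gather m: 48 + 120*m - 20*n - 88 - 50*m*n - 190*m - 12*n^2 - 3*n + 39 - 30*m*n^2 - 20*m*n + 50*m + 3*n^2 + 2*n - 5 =m*(-30*n^2 - 70*n - 20) - 9*n^2 - 21*n - 6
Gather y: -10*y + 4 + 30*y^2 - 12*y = 30*y^2 - 22*y + 4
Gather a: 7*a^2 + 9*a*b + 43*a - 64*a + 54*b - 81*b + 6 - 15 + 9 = 7*a^2 + a*(9*b - 21) - 27*b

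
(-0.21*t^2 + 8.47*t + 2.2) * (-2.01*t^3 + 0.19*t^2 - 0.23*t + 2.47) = 0.4221*t^5 - 17.0646*t^4 - 2.7644*t^3 - 2.0488*t^2 + 20.4149*t + 5.434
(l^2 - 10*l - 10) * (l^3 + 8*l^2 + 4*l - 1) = l^5 - 2*l^4 - 86*l^3 - 121*l^2 - 30*l + 10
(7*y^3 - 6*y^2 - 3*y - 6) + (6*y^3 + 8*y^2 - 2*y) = 13*y^3 + 2*y^2 - 5*y - 6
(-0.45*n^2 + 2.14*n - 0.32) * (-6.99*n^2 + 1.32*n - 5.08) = 3.1455*n^4 - 15.5526*n^3 + 7.3476*n^2 - 11.2936*n + 1.6256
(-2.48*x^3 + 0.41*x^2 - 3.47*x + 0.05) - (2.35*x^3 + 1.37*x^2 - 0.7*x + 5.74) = -4.83*x^3 - 0.96*x^2 - 2.77*x - 5.69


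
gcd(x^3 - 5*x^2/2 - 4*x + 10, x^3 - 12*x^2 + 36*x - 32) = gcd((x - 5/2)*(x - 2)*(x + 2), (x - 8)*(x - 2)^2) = x - 2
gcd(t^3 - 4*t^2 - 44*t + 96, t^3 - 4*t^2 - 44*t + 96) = t^3 - 4*t^2 - 44*t + 96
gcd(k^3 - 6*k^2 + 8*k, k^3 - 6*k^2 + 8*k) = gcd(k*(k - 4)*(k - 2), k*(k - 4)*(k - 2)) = k^3 - 6*k^2 + 8*k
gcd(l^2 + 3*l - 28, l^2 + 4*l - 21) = l + 7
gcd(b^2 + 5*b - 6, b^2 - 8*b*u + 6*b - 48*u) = b + 6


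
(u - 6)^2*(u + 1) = u^3 - 11*u^2 + 24*u + 36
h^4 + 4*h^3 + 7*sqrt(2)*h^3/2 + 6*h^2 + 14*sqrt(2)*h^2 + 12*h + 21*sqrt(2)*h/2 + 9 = (h + 1)*(h + 3)*(h + sqrt(2)/2)*(h + 3*sqrt(2))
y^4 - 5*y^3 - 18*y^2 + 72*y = y*(y - 6)*(y - 3)*(y + 4)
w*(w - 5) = w^2 - 5*w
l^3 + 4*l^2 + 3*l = l*(l + 1)*(l + 3)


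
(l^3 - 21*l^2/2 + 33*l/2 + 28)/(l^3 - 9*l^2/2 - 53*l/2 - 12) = (2*l^2 - 5*l - 7)/(2*l^2 + 7*l + 3)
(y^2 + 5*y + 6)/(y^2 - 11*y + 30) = (y^2 + 5*y + 6)/(y^2 - 11*y + 30)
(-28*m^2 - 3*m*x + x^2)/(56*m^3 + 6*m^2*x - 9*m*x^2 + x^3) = (4*m + x)/(-8*m^2 - 2*m*x + x^2)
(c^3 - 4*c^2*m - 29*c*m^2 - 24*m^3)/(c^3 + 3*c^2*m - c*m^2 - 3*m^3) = (c - 8*m)/(c - m)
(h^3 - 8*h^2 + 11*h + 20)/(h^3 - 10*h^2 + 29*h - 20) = (h + 1)/(h - 1)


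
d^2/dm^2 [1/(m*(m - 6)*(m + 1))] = 2*(6*m^4 - 40*m^3 + 57*m^2 + 90*m + 36)/(m^3*(m^6 - 15*m^5 + 57*m^4 + 55*m^3 - 342*m^2 - 540*m - 216))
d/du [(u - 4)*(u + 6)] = 2*u + 2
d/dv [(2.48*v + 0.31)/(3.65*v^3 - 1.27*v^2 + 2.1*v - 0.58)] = (-18.104*v^3 - 0.2449*v^2 + 0.7874*v - 2.0894)/(13.3225*v^6 - 9.271*v^5 + 16.9429*v^4 - 9.568*v^3 + 5.8832*v^2 - 2.436*v + 0.3364)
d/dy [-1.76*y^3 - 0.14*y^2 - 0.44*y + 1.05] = -5.28*y^2 - 0.28*y - 0.44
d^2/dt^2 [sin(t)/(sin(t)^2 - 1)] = (cos(t)^2 - 6)*sin(t)/cos(t)^4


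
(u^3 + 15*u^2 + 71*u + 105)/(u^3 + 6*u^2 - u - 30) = (u + 7)/(u - 2)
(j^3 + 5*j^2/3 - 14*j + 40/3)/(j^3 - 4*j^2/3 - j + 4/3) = (j^2 + 3*j - 10)/(j^2 - 1)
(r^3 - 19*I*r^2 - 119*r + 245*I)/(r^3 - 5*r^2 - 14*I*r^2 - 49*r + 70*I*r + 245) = (r - 5*I)/(r - 5)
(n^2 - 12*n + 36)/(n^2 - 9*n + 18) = (n - 6)/(n - 3)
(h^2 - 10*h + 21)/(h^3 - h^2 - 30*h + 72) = (h - 7)/(h^2 + 2*h - 24)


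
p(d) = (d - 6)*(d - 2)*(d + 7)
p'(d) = (d - 6)*(d - 2) + (d - 6)*(d + 7) + (d - 2)*(d + 7) = 3*d^2 - 2*d - 44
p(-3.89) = 181.16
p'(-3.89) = 9.18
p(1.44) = 21.55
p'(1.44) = -40.66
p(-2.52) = 172.53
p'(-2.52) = -19.91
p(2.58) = -19.00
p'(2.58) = -29.19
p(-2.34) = 168.67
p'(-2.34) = -22.89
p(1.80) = 7.39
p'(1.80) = -37.88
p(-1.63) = 148.73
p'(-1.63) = -32.77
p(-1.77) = 153.20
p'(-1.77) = -31.06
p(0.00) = 84.00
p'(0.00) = -44.00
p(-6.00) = 96.00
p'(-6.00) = 76.00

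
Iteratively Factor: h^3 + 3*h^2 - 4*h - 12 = (h + 2)*(h^2 + h - 6) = (h - 2)*(h + 2)*(h + 3)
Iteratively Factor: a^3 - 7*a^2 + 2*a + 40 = (a - 5)*(a^2 - 2*a - 8) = (a - 5)*(a + 2)*(a - 4)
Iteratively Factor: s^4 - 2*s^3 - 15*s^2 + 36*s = (s - 3)*(s^3 + s^2 - 12*s) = s*(s - 3)*(s^2 + s - 12) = s*(s - 3)*(s + 4)*(s - 3)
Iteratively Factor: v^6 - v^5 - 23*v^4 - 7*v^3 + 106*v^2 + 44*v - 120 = (v + 2)*(v^5 - 3*v^4 - 17*v^3 + 27*v^2 + 52*v - 60) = (v + 2)^2*(v^4 - 5*v^3 - 7*v^2 + 41*v - 30) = (v + 2)^2*(v + 3)*(v^3 - 8*v^2 + 17*v - 10) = (v - 1)*(v + 2)^2*(v + 3)*(v^2 - 7*v + 10) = (v - 2)*(v - 1)*(v + 2)^2*(v + 3)*(v - 5)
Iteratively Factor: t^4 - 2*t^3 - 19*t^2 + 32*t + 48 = (t - 3)*(t^3 + t^2 - 16*t - 16) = (t - 3)*(t + 1)*(t^2 - 16) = (t - 4)*(t - 3)*(t + 1)*(t + 4)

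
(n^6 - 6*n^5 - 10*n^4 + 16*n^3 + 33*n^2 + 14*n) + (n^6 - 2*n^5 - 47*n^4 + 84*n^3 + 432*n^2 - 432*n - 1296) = 2*n^6 - 8*n^5 - 57*n^4 + 100*n^3 + 465*n^2 - 418*n - 1296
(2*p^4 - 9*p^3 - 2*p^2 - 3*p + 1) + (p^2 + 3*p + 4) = 2*p^4 - 9*p^3 - p^2 + 5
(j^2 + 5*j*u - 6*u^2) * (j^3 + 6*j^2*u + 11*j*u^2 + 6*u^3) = j^5 + 11*j^4*u + 35*j^3*u^2 + 25*j^2*u^3 - 36*j*u^4 - 36*u^5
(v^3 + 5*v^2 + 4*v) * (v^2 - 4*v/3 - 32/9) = v^5 + 11*v^4/3 - 56*v^3/9 - 208*v^2/9 - 128*v/9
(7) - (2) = 5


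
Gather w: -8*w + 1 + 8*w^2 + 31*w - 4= 8*w^2 + 23*w - 3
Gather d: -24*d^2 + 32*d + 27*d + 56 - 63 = -24*d^2 + 59*d - 7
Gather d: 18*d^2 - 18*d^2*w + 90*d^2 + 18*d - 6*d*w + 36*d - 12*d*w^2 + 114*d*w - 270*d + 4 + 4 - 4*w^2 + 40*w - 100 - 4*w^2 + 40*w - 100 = d^2*(108 - 18*w) + d*(-12*w^2 + 108*w - 216) - 8*w^2 + 80*w - 192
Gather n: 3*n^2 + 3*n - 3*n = 3*n^2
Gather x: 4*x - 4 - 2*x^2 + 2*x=-2*x^2 + 6*x - 4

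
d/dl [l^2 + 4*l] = 2*l + 4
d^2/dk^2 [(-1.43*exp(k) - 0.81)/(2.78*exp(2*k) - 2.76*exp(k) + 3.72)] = (-11.051612*exp(4*k) - 36.01212*exp(3*k) + 107.375832*exp(2*k) + 12.654432*exp(k) - 28.105344)*exp(k)/(21.484952*exp(6*k) - 63.991152*exp(5*k) + 149.779728*exp(4*k) - 192.281472*exp(3*k) + 200.424672*exp(2*k) - 114.581952*exp(k) + 51.478848)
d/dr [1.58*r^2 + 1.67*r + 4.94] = 3.16*r + 1.67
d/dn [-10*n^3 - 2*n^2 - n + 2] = -30*n^2 - 4*n - 1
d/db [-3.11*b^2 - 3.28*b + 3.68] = -6.22*b - 3.28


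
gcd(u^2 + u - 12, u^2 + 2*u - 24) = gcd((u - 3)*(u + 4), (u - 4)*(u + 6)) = 1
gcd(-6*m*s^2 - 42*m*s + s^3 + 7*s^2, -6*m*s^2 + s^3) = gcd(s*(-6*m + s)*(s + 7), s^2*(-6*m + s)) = -6*m*s + s^2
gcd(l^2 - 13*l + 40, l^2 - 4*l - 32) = l - 8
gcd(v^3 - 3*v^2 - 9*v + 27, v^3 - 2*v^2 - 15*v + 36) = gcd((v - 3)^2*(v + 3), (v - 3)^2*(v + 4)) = v^2 - 6*v + 9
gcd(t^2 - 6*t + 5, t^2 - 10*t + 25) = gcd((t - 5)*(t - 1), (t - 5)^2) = t - 5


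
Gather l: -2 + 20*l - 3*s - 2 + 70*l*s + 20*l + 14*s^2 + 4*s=l*(70*s + 40) + 14*s^2 + s - 4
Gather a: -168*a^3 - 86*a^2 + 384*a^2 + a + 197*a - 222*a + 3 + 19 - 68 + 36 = -168*a^3 + 298*a^2 - 24*a - 10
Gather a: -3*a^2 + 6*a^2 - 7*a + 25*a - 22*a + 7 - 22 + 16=3*a^2 - 4*a + 1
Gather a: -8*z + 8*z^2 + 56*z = 8*z^2 + 48*z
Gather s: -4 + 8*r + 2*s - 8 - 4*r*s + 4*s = 8*r + s*(6 - 4*r) - 12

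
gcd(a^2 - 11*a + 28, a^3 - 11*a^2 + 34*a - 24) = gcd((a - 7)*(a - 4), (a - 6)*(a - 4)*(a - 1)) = a - 4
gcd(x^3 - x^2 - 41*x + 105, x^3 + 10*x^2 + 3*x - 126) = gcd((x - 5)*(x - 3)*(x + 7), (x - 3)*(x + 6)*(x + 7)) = x^2 + 4*x - 21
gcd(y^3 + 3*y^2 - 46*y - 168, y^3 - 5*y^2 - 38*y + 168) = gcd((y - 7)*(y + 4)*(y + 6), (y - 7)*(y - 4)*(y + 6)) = y^2 - y - 42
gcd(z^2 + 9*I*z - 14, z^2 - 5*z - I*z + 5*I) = 1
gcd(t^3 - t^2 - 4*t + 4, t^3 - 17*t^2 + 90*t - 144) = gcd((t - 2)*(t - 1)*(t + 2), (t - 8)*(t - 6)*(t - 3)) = 1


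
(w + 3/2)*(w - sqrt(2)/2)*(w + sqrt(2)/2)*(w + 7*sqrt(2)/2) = w^4 + 3*w^3/2 + 7*sqrt(2)*w^3/2 - w^2/2 + 21*sqrt(2)*w^2/4 - 7*sqrt(2)*w/4 - 3*w/4 - 21*sqrt(2)/8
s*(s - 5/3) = s^2 - 5*s/3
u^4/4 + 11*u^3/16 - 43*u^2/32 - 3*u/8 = u*(u/4 + 1)*(u - 3/2)*(u + 1/4)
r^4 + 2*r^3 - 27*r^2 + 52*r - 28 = (r - 2)^2*(r - 1)*(r + 7)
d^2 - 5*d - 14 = (d - 7)*(d + 2)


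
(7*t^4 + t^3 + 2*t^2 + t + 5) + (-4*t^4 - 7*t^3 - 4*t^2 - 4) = 3*t^4 - 6*t^3 - 2*t^2 + t + 1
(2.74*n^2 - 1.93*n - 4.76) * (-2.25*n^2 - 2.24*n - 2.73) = -6.165*n^4 - 1.7951*n^3 + 7.553*n^2 + 15.9313*n + 12.9948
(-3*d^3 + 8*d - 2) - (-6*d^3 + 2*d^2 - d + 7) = 3*d^3 - 2*d^2 + 9*d - 9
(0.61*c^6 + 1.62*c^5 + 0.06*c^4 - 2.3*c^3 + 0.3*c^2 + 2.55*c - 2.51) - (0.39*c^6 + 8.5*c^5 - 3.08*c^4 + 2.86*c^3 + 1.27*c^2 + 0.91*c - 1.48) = 0.22*c^6 - 6.88*c^5 + 3.14*c^4 - 5.16*c^3 - 0.97*c^2 + 1.64*c - 1.03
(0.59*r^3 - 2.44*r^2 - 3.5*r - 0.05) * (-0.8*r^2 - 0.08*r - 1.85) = -0.472*r^5 + 1.9048*r^4 + 1.9037*r^3 + 4.834*r^2 + 6.479*r + 0.0925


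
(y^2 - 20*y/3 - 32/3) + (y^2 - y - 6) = 2*y^2 - 23*y/3 - 50/3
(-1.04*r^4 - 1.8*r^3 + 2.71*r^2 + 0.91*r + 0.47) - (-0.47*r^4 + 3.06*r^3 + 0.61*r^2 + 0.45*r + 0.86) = -0.57*r^4 - 4.86*r^3 + 2.1*r^2 + 0.46*r - 0.39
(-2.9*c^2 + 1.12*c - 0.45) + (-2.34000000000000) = -2.9*c^2 + 1.12*c - 2.79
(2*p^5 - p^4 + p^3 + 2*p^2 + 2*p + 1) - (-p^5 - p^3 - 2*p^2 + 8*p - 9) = 3*p^5 - p^4 + 2*p^3 + 4*p^2 - 6*p + 10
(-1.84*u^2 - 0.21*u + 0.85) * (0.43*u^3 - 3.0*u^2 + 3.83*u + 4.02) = -0.7912*u^5 + 5.4297*u^4 - 6.0517*u^3 - 10.7511*u^2 + 2.4113*u + 3.417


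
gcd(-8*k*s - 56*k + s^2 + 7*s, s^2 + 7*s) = s + 7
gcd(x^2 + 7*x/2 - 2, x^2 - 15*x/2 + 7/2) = x - 1/2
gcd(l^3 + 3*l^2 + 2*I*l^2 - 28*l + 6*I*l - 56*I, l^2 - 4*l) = l - 4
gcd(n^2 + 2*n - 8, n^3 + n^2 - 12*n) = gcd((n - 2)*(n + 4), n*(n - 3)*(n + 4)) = n + 4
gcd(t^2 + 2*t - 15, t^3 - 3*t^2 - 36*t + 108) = t - 3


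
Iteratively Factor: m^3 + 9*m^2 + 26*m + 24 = (m + 4)*(m^2 + 5*m + 6) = (m + 2)*(m + 4)*(m + 3)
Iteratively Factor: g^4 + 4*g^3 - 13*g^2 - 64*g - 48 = (g + 3)*(g^3 + g^2 - 16*g - 16) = (g + 1)*(g + 3)*(g^2 - 16) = (g + 1)*(g + 3)*(g + 4)*(g - 4)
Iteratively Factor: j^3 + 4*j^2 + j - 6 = (j + 3)*(j^2 + j - 2) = (j - 1)*(j + 3)*(j + 2)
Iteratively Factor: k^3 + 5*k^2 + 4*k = (k + 1)*(k^2 + 4*k) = (k + 1)*(k + 4)*(k)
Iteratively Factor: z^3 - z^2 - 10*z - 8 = (z + 1)*(z^2 - 2*z - 8) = (z + 1)*(z + 2)*(z - 4)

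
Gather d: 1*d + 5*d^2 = 5*d^2 + d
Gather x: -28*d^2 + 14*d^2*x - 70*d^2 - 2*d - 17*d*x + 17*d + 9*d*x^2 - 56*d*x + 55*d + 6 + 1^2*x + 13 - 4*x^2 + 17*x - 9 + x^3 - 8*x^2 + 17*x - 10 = -98*d^2 + 70*d + x^3 + x^2*(9*d - 12) + x*(14*d^2 - 73*d + 35)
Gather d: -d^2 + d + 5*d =-d^2 + 6*d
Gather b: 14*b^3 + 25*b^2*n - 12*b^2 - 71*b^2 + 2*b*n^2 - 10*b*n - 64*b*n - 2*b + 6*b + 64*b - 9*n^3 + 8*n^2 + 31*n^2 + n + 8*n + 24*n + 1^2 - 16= 14*b^3 + b^2*(25*n - 83) + b*(2*n^2 - 74*n + 68) - 9*n^3 + 39*n^2 + 33*n - 15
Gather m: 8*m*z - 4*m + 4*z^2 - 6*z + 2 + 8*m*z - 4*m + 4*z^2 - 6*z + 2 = m*(16*z - 8) + 8*z^2 - 12*z + 4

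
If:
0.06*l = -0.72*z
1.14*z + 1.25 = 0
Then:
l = 13.16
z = -1.10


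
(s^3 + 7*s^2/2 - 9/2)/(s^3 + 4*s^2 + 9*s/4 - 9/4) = 2*(s - 1)/(2*s - 1)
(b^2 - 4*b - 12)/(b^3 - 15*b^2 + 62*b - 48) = (b + 2)/(b^2 - 9*b + 8)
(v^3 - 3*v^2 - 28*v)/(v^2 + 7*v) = (v^2 - 3*v - 28)/(v + 7)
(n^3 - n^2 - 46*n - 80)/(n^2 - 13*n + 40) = (n^2 + 7*n + 10)/(n - 5)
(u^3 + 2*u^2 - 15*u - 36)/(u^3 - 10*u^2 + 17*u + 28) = (u^2 + 6*u + 9)/(u^2 - 6*u - 7)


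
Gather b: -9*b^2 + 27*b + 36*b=-9*b^2 + 63*b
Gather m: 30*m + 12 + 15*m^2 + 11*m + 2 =15*m^2 + 41*m + 14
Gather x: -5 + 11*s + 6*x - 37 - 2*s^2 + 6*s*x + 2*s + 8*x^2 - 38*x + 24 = -2*s^2 + 13*s + 8*x^2 + x*(6*s - 32) - 18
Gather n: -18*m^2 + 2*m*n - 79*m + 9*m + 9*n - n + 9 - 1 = -18*m^2 - 70*m + n*(2*m + 8) + 8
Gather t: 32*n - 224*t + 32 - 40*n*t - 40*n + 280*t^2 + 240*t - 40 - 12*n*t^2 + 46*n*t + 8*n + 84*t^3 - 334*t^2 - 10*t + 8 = 84*t^3 + t^2*(-12*n - 54) + t*(6*n + 6)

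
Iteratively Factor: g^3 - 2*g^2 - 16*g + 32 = (g - 2)*(g^2 - 16) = (g - 2)*(g + 4)*(g - 4)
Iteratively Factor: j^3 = (j)*(j^2) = j^2*(j)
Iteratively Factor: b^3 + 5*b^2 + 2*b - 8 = (b + 4)*(b^2 + b - 2) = (b + 2)*(b + 4)*(b - 1)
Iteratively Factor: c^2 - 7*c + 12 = (c - 3)*(c - 4)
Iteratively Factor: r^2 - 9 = (r + 3)*(r - 3)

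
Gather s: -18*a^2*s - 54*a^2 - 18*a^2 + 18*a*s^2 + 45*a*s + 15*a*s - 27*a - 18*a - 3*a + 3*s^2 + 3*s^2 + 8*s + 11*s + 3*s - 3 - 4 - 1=-72*a^2 - 48*a + s^2*(18*a + 6) + s*(-18*a^2 + 60*a + 22) - 8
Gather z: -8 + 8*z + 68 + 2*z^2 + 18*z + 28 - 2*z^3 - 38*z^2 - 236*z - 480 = -2*z^3 - 36*z^2 - 210*z - 392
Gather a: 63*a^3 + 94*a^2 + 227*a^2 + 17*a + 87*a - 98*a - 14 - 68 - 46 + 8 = 63*a^3 + 321*a^2 + 6*a - 120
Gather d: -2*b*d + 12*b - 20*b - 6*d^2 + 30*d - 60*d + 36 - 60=-8*b - 6*d^2 + d*(-2*b - 30) - 24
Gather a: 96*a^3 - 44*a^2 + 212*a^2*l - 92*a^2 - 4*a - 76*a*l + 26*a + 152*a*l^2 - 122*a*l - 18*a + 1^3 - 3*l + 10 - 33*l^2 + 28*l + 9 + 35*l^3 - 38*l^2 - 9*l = 96*a^3 + a^2*(212*l - 136) + a*(152*l^2 - 198*l + 4) + 35*l^3 - 71*l^2 + 16*l + 20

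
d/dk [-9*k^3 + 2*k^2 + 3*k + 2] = -27*k^2 + 4*k + 3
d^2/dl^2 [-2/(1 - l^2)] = 4*(3*l^2 + 1)/(l^2 - 1)^3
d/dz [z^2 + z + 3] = 2*z + 1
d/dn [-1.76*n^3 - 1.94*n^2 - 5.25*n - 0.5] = -5.28*n^2 - 3.88*n - 5.25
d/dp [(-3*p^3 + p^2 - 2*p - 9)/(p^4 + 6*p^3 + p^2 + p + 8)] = (3*p^6 - 2*p^5 - 3*p^4 + 54*p^3 + 93*p^2 + 34*p - 7)/(p^8 + 12*p^7 + 38*p^6 + 14*p^5 + 29*p^4 + 98*p^3 + 17*p^2 + 16*p + 64)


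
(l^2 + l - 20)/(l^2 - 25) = (l - 4)/(l - 5)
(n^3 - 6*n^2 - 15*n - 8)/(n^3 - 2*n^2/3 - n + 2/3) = 3*(n^2 - 7*n - 8)/(3*n^2 - 5*n + 2)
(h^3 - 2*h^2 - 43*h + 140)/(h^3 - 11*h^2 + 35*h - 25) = (h^2 + 3*h - 28)/(h^2 - 6*h + 5)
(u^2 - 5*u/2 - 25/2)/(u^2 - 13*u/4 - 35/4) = 2*(2*u + 5)/(4*u + 7)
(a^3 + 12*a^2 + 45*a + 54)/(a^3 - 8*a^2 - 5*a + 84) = (a^2 + 9*a + 18)/(a^2 - 11*a + 28)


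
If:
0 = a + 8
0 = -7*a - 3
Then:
No Solution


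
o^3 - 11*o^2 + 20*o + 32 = (o - 8)*(o - 4)*(o + 1)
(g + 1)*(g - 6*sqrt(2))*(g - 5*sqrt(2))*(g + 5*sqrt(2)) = g^4 - 6*sqrt(2)*g^3 + g^3 - 50*g^2 - 6*sqrt(2)*g^2 - 50*g + 300*sqrt(2)*g + 300*sqrt(2)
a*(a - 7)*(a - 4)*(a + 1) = a^4 - 10*a^3 + 17*a^2 + 28*a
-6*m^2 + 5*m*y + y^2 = (-m + y)*(6*m + y)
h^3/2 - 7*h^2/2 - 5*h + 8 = (h/2 + 1)*(h - 8)*(h - 1)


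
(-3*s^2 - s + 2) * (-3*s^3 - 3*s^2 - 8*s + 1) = 9*s^5 + 12*s^4 + 21*s^3 - s^2 - 17*s + 2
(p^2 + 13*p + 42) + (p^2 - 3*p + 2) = 2*p^2 + 10*p + 44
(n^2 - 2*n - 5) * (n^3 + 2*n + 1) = n^5 - 2*n^4 - 3*n^3 - 3*n^2 - 12*n - 5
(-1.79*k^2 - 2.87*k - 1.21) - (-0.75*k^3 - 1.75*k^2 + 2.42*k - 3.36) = 0.75*k^3 - 0.04*k^2 - 5.29*k + 2.15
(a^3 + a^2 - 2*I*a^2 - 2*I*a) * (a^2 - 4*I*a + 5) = a^5 + a^4 - 6*I*a^4 - 3*a^3 - 6*I*a^3 - 3*a^2 - 10*I*a^2 - 10*I*a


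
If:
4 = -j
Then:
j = -4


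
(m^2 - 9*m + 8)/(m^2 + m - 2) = (m - 8)/(m + 2)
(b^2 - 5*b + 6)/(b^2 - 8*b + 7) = (b^2 - 5*b + 6)/(b^2 - 8*b + 7)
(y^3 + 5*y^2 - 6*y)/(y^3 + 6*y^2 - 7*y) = (y + 6)/(y + 7)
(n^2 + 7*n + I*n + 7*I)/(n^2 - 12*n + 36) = (n^2 + n*(7 + I) + 7*I)/(n^2 - 12*n + 36)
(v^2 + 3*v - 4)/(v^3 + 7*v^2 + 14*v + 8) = (v - 1)/(v^2 + 3*v + 2)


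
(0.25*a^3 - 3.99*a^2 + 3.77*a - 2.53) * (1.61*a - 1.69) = 0.4025*a^4 - 6.8464*a^3 + 12.8128*a^2 - 10.4446*a + 4.2757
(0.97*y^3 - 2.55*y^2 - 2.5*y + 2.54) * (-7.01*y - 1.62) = -6.7997*y^4 + 16.3041*y^3 + 21.656*y^2 - 13.7554*y - 4.1148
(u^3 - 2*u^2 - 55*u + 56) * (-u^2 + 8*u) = -u^5 + 10*u^4 + 39*u^3 - 496*u^2 + 448*u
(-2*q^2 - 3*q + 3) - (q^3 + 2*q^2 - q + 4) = -q^3 - 4*q^2 - 2*q - 1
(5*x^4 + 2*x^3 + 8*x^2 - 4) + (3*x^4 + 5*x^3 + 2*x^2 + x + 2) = 8*x^4 + 7*x^3 + 10*x^2 + x - 2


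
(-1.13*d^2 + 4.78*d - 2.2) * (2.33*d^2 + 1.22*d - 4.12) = -2.6329*d^4 + 9.7588*d^3 + 5.3612*d^2 - 22.3776*d + 9.064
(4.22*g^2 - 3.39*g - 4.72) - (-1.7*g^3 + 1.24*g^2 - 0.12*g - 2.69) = 1.7*g^3 + 2.98*g^2 - 3.27*g - 2.03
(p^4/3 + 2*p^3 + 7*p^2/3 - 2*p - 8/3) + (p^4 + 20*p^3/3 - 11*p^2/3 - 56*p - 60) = 4*p^4/3 + 26*p^3/3 - 4*p^2/3 - 58*p - 188/3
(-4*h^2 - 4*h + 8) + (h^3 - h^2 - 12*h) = h^3 - 5*h^2 - 16*h + 8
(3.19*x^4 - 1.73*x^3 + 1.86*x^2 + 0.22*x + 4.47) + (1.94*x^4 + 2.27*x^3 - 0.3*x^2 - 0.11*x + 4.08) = 5.13*x^4 + 0.54*x^3 + 1.56*x^2 + 0.11*x + 8.55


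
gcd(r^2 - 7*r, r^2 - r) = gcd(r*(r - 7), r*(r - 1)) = r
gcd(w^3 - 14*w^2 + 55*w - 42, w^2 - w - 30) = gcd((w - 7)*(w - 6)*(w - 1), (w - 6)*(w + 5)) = w - 6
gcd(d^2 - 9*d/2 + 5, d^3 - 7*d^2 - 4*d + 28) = d - 2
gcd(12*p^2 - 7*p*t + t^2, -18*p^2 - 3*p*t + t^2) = 1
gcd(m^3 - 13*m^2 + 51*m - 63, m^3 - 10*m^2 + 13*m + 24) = m - 3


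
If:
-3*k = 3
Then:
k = -1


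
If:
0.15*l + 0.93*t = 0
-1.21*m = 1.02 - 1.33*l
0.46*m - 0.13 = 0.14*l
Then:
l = 1.42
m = 0.71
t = -0.23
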